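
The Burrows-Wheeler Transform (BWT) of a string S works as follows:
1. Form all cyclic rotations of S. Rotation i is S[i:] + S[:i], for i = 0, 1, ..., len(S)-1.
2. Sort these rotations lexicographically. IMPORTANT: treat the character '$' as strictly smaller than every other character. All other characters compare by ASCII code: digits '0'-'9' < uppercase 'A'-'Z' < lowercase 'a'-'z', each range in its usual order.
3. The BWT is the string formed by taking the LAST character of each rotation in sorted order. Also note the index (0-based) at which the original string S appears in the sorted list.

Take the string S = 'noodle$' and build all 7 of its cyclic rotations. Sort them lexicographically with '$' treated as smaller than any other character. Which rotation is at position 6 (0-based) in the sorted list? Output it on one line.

Answer: oodle$n

Derivation:
All 7 rotations (rotation i = S[i:]+S[:i]):
  rot[0] = noodle$
  rot[1] = oodle$n
  rot[2] = odle$no
  rot[3] = dle$noo
  rot[4] = le$nood
  rot[5] = e$noodl
  rot[6] = $noodle
Sorted (with $ < everything):
  sorted[0] = $noodle
  sorted[1] = dle$noo
  sorted[2] = e$noodl
  sorted[3] = le$nood
  sorted[4] = noodle$
  sorted[5] = odle$no
  sorted[6] = oodle$n
sorted[6] = oodle$n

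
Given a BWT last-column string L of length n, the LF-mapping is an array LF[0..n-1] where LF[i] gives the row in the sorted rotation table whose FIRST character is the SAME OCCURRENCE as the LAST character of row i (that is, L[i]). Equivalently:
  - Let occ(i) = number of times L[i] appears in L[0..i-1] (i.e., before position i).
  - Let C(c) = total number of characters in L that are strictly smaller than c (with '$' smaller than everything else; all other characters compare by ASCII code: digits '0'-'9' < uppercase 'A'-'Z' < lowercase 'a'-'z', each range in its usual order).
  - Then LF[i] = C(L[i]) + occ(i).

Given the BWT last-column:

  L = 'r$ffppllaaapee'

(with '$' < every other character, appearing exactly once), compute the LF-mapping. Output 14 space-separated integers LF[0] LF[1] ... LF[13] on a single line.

Answer: 13 0 6 7 10 11 8 9 1 2 3 12 4 5

Derivation:
Char counts: '$':1, 'a':3, 'e':2, 'f':2, 'l':2, 'p':3, 'r':1
C (first-col start): C('$')=0, C('a')=1, C('e')=4, C('f')=6, C('l')=8, C('p')=10, C('r')=13
L[0]='r': occ=0, LF[0]=C('r')+0=13+0=13
L[1]='$': occ=0, LF[1]=C('$')+0=0+0=0
L[2]='f': occ=0, LF[2]=C('f')+0=6+0=6
L[3]='f': occ=1, LF[3]=C('f')+1=6+1=7
L[4]='p': occ=0, LF[4]=C('p')+0=10+0=10
L[5]='p': occ=1, LF[5]=C('p')+1=10+1=11
L[6]='l': occ=0, LF[6]=C('l')+0=8+0=8
L[7]='l': occ=1, LF[7]=C('l')+1=8+1=9
L[8]='a': occ=0, LF[8]=C('a')+0=1+0=1
L[9]='a': occ=1, LF[9]=C('a')+1=1+1=2
L[10]='a': occ=2, LF[10]=C('a')+2=1+2=3
L[11]='p': occ=2, LF[11]=C('p')+2=10+2=12
L[12]='e': occ=0, LF[12]=C('e')+0=4+0=4
L[13]='e': occ=1, LF[13]=C('e')+1=4+1=5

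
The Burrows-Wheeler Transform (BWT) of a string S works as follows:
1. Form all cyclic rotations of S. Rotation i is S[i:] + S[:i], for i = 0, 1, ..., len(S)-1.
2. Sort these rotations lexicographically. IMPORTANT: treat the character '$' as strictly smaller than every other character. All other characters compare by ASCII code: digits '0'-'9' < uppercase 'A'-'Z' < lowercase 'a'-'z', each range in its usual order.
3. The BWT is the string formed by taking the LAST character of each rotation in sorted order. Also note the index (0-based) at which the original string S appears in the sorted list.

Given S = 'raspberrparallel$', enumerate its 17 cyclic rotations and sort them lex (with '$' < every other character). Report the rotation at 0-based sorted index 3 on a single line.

Answer: aspberrparallel$r

Derivation:
All 17 rotations (rotation i = S[i:]+S[:i]):
  rot[0] = raspberrparallel$
  rot[1] = aspberrparallel$r
  rot[2] = spberrparallel$ra
  rot[3] = pberrparallel$ras
  rot[4] = berrparallel$rasp
  rot[5] = errparallel$raspb
  rot[6] = rrparallel$raspbe
  rot[7] = rparallel$raspber
  rot[8] = parallel$raspberr
  rot[9] = arallel$raspberrp
  rot[10] = rallel$raspberrpa
  rot[11] = allel$raspberrpar
  rot[12] = llel$raspberrpara
  rot[13] = lel$raspberrparal
  rot[14] = el$raspberrparall
  rot[15] = l$raspberrparalle
  rot[16] = $raspberrparallel
Sorted (with $ < everything):
  sorted[0] = $raspberrparallel
  sorted[1] = allel$raspberrpar
  sorted[2] = arallel$raspberrp
  sorted[3] = aspberrparallel$r
  sorted[4] = berrparallel$rasp
  sorted[5] = el$raspberrparall
  sorted[6] = errparallel$raspb
  sorted[7] = l$raspberrparalle
  sorted[8] = lel$raspberrparal
  sorted[9] = llel$raspberrpara
  sorted[10] = parallel$raspberr
  sorted[11] = pberrparallel$ras
  sorted[12] = rallel$raspberrpa
  sorted[13] = raspberrparallel$
  sorted[14] = rparallel$raspber
  sorted[15] = rrparallel$raspbe
  sorted[16] = spberrparallel$ra
sorted[3] = aspberrparallel$r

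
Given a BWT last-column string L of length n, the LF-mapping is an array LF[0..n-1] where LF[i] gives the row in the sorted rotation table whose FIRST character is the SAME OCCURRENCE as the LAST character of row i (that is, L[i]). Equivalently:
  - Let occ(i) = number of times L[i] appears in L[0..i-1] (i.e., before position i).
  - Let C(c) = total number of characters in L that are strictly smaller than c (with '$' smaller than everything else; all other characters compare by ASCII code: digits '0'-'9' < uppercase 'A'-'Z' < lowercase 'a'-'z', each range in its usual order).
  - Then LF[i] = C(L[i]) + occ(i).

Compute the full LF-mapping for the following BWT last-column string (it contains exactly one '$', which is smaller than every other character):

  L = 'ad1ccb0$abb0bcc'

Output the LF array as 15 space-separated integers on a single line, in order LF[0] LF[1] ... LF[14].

Answer: 4 14 3 10 11 6 1 0 5 7 8 2 9 12 13

Derivation:
Char counts: '$':1, '0':2, '1':1, 'a':2, 'b':4, 'c':4, 'd':1
C (first-col start): C('$')=0, C('0')=1, C('1')=3, C('a')=4, C('b')=6, C('c')=10, C('d')=14
L[0]='a': occ=0, LF[0]=C('a')+0=4+0=4
L[1]='d': occ=0, LF[1]=C('d')+0=14+0=14
L[2]='1': occ=0, LF[2]=C('1')+0=3+0=3
L[3]='c': occ=0, LF[3]=C('c')+0=10+0=10
L[4]='c': occ=1, LF[4]=C('c')+1=10+1=11
L[5]='b': occ=0, LF[5]=C('b')+0=6+0=6
L[6]='0': occ=0, LF[6]=C('0')+0=1+0=1
L[7]='$': occ=0, LF[7]=C('$')+0=0+0=0
L[8]='a': occ=1, LF[8]=C('a')+1=4+1=5
L[9]='b': occ=1, LF[9]=C('b')+1=6+1=7
L[10]='b': occ=2, LF[10]=C('b')+2=6+2=8
L[11]='0': occ=1, LF[11]=C('0')+1=1+1=2
L[12]='b': occ=3, LF[12]=C('b')+3=6+3=9
L[13]='c': occ=2, LF[13]=C('c')+2=10+2=12
L[14]='c': occ=3, LF[14]=C('c')+3=10+3=13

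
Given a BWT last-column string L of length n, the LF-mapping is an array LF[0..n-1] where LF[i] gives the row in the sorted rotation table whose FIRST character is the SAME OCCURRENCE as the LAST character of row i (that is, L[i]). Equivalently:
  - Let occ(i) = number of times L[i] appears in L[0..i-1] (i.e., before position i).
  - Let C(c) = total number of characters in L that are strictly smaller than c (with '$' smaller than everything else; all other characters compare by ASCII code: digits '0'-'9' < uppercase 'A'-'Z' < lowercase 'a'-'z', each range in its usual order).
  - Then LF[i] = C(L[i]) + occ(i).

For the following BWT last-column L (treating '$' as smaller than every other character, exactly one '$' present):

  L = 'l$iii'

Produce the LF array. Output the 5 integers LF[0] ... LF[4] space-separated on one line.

Answer: 4 0 1 2 3

Derivation:
Char counts: '$':1, 'i':3, 'l':1
C (first-col start): C('$')=0, C('i')=1, C('l')=4
L[0]='l': occ=0, LF[0]=C('l')+0=4+0=4
L[1]='$': occ=0, LF[1]=C('$')+0=0+0=0
L[2]='i': occ=0, LF[2]=C('i')+0=1+0=1
L[3]='i': occ=1, LF[3]=C('i')+1=1+1=2
L[4]='i': occ=2, LF[4]=C('i')+2=1+2=3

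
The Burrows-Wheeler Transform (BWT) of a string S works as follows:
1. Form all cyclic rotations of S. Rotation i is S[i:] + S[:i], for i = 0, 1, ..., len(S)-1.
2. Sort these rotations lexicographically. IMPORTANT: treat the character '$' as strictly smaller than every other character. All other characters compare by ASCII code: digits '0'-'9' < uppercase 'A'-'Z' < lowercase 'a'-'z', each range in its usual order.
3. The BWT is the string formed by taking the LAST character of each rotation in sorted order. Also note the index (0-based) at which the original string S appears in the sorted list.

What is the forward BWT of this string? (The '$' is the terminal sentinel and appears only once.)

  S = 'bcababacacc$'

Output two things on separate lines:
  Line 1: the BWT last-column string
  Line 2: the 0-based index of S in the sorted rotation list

Answer: ccbbcaa$cbaa
7

Derivation:
All 12 rotations (rotation i = S[i:]+S[:i]):
  rot[0] = bcababacacc$
  rot[1] = cababacacc$b
  rot[2] = ababacacc$bc
  rot[3] = babacacc$bca
  rot[4] = abacacc$bcab
  rot[5] = bacacc$bcaba
  rot[6] = acacc$bcabab
  rot[7] = cacc$bcababa
  rot[8] = acc$bcababac
  rot[9] = cc$bcababaca
  rot[10] = c$bcababacac
  rot[11] = $bcababacacc
Sorted (with $ < everything):
  sorted[0] = $bcababacacc  (last char: 'c')
  sorted[1] = ababacacc$bc  (last char: 'c')
  sorted[2] = abacacc$bcab  (last char: 'b')
  sorted[3] = acacc$bcabab  (last char: 'b')
  sorted[4] = acc$bcababac  (last char: 'c')
  sorted[5] = babacacc$bca  (last char: 'a')
  sorted[6] = bacacc$bcaba  (last char: 'a')
  sorted[7] = bcababacacc$  (last char: '$')
  sorted[8] = c$bcababacac  (last char: 'c')
  sorted[9] = cababacacc$b  (last char: 'b')
  sorted[10] = cacc$bcababa  (last char: 'a')
  sorted[11] = cc$bcababaca  (last char: 'a')
Last column: ccbbcaa$cbaa
Original string S is at sorted index 7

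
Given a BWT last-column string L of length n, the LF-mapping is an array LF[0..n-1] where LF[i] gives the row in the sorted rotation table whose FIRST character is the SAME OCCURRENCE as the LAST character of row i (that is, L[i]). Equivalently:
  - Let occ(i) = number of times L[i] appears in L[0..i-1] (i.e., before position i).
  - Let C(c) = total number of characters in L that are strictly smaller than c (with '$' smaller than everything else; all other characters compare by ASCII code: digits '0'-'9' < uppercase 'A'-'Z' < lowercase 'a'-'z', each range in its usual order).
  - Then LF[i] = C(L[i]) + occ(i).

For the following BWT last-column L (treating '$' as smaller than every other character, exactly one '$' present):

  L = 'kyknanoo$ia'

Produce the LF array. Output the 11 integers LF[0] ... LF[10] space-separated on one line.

Answer: 4 10 5 6 1 7 8 9 0 3 2

Derivation:
Char counts: '$':1, 'a':2, 'i':1, 'k':2, 'n':2, 'o':2, 'y':1
C (first-col start): C('$')=0, C('a')=1, C('i')=3, C('k')=4, C('n')=6, C('o')=8, C('y')=10
L[0]='k': occ=0, LF[0]=C('k')+0=4+0=4
L[1]='y': occ=0, LF[1]=C('y')+0=10+0=10
L[2]='k': occ=1, LF[2]=C('k')+1=4+1=5
L[3]='n': occ=0, LF[3]=C('n')+0=6+0=6
L[4]='a': occ=0, LF[4]=C('a')+0=1+0=1
L[5]='n': occ=1, LF[5]=C('n')+1=6+1=7
L[6]='o': occ=0, LF[6]=C('o')+0=8+0=8
L[7]='o': occ=1, LF[7]=C('o')+1=8+1=9
L[8]='$': occ=0, LF[8]=C('$')+0=0+0=0
L[9]='i': occ=0, LF[9]=C('i')+0=3+0=3
L[10]='a': occ=1, LF[10]=C('a')+1=1+1=2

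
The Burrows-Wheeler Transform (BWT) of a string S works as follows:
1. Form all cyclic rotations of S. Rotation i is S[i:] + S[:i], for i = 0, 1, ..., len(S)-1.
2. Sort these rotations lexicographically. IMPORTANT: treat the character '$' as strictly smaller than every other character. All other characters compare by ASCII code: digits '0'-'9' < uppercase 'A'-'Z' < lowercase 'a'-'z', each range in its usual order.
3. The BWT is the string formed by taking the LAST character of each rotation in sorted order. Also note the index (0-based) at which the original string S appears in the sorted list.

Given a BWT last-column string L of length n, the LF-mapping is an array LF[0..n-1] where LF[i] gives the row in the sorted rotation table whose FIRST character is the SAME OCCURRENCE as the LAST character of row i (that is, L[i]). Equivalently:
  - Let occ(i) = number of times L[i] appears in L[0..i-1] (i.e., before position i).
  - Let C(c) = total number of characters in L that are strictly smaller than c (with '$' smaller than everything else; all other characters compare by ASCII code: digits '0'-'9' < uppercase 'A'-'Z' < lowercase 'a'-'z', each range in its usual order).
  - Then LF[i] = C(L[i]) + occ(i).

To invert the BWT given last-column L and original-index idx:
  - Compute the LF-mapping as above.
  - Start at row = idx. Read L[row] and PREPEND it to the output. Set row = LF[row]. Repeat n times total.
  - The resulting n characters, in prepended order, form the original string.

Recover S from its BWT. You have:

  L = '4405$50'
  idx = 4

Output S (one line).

LF mapping: 3 4 1 5 0 6 2
Walk LF starting at row 4, prepending L[row]:
  step 1: row=4, L[4]='$', prepend. Next row=LF[4]=0
  step 2: row=0, L[0]='4', prepend. Next row=LF[0]=3
  step 3: row=3, L[3]='5', prepend. Next row=LF[3]=5
  step 4: row=5, L[5]='5', prepend. Next row=LF[5]=6
  step 5: row=6, L[6]='0', prepend. Next row=LF[6]=2
  step 6: row=2, L[2]='0', prepend. Next row=LF[2]=1
  step 7: row=1, L[1]='4', prepend. Next row=LF[1]=4
Reversed output: 400554$

Answer: 400554$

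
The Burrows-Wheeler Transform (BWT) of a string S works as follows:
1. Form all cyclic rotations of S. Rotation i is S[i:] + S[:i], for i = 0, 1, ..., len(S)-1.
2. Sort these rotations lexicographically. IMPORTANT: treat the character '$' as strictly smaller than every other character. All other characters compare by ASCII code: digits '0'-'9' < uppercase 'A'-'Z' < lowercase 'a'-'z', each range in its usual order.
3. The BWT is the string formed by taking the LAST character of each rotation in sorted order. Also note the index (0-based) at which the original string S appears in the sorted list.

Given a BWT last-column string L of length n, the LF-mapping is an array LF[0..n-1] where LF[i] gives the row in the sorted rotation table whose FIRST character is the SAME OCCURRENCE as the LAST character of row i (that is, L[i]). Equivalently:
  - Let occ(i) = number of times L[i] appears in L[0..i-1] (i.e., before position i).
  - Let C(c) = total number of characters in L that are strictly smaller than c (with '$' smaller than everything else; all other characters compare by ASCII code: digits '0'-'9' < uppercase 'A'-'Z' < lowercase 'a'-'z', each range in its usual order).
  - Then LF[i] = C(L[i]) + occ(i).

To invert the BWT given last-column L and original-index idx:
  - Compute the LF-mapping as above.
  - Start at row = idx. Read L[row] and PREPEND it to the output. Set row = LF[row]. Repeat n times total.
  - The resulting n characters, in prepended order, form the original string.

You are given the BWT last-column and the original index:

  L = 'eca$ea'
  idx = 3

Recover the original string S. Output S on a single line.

Answer: caaee$

Derivation:
LF mapping: 4 3 1 0 5 2
Walk LF starting at row 3, prepending L[row]:
  step 1: row=3, L[3]='$', prepend. Next row=LF[3]=0
  step 2: row=0, L[0]='e', prepend. Next row=LF[0]=4
  step 3: row=4, L[4]='e', prepend. Next row=LF[4]=5
  step 4: row=5, L[5]='a', prepend. Next row=LF[5]=2
  step 5: row=2, L[2]='a', prepend. Next row=LF[2]=1
  step 6: row=1, L[1]='c', prepend. Next row=LF[1]=3
Reversed output: caaee$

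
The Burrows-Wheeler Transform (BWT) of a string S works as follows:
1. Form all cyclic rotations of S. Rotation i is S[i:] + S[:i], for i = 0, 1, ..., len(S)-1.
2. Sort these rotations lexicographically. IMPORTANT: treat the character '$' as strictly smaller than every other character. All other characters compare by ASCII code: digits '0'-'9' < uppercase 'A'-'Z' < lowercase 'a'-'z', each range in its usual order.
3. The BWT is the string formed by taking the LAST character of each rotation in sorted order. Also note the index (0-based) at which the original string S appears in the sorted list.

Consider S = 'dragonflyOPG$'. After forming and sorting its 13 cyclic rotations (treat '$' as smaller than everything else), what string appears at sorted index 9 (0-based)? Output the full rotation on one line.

All 13 rotations (rotation i = S[i:]+S[:i]):
  rot[0] = dragonflyOPG$
  rot[1] = ragonflyOPG$d
  rot[2] = agonflyOPG$dr
  rot[3] = gonflyOPG$dra
  rot[4] = onflyOPG$drag
  rot[5] = nflyOPG$drago
  rot[6] = flyOPG$dragon
  rot[7] = lyOPG$dragonf
  rot[8] = yOPG$dragonfl
  rot[9] = OPG$dragonfly
  rot[10] = PG$dragonflyO
  rot[11] = G$dragonflyOP
  rot[12] = $dragonflyOPG
Sorted (with $ < everything):
  sorted[0] = $dragonflyOPG
  sorted[1] = G$dragonflyOP
  sorted[2] = OPG$dragonfly
  sorted[3] = PG$dragonflyO
  sorted[4] = agonflyOPG$dr
  sorted[5] = dragonflyOPG$
  sorted[6] = flyOPG$dragon
  sorted[7] = gonflyOPG$dra
  sorted[8] = lyOPG$dragonf
  sorted[9] = nflyOPG$drago
  sorted[10] = onflyOPG$drag
  sorted[11] = ragonflyOPG$d
  sorted[12] = yOPG$dragonfl
sorted[9] = nflyOPG$drago

Answer: nflyOPG$drago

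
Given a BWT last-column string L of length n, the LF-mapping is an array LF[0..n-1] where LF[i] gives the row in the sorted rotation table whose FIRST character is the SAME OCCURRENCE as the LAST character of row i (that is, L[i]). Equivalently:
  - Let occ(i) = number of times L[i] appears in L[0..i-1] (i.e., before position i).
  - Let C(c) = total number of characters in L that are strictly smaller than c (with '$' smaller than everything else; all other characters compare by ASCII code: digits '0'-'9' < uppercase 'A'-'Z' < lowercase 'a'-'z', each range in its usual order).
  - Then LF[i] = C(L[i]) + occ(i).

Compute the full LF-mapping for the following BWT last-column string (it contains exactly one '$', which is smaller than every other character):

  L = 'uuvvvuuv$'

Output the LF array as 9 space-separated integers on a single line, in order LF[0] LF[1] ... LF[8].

Answer: 1 2 5 6 7 3 4 8 0

Derivation:
Char counts: '$':1, 'u':4, 'v':4
C (first-col start): C('$')=0, C('u')=1, C('v')=5
L[0]='u': occ=0, LF[0]=C('u')+0=1+0=1
L[1]='u': occ=1, LF[1]=C('u')+1=1+1=2
L[2]='v': occ=0, LF[2]=C('v')+0=5+0=5
L[3]='v': occ=1, LF[3]=C('v')+1=5+1=6
L[4]='v': occ=2, LF[4]=C('v')+2=5+2=7
L[5]='u': occ=2, LF[5]=C('u')+2=1+2=3
L[6]='u': occ=3, LF[6]=C('u')+3=1+3=4
L[7]='v': occ=3, LF[7]=C('v')+3=5+3=8
L[8]='$': occ=0, LF[8]=C('$')+0=0+0=0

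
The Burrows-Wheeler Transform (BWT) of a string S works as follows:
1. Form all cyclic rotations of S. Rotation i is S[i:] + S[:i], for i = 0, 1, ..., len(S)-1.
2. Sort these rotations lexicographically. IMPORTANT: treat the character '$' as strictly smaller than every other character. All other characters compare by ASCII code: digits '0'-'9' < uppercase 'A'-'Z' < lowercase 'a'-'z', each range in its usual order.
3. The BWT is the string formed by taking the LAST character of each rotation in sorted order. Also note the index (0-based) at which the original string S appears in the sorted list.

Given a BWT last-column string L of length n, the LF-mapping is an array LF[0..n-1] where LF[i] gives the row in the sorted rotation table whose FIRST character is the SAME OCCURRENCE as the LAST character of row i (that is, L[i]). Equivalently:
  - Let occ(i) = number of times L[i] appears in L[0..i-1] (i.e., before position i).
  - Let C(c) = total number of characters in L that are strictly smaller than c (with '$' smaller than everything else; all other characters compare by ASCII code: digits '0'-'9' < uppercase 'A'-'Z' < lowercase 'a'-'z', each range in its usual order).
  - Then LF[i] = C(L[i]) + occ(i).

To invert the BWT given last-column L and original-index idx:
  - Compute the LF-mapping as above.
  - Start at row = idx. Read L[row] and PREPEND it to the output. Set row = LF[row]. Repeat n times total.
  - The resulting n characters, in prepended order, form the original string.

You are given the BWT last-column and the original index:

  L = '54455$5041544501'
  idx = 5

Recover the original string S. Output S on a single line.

LF mapping: 10 5 6 11 12 0 13 1 7 3 14 8 9 15 2 4
Walk LF starting at row 5, prepending L[row]:
  step 1: row=5, L[5]='$', prepend. Next row=LF[5]=0
  step 2: row=0, L[0]='5', prepend. Next row=LF[0]=10
  step 3: row=10, L[10]='5', prepend. Next row=LF[10]=14
  step 4: row=14, L[14]='0', prepend. Next row=LF[14]=2
  step 5: row=2, L[2]='4', prepend. Next row=LF[2]=6
  step 6: row=6, L[6]='5', prepend. Next row=LF[6]=13
  step 7: row=13, L[13]='5', prepend. Next row=LF[13]=15
  step 8: row=15, L[15]='1', prepend. Next row=LF[15]=4
  step 9: row=4, L[4]='5', prepend. Next row=LF[4]=12
  step 10: row=12, L[12]='4', prepend. Next row=LF[12]=9
  step 11: row=9, L[9]='1', prepend. Next row=LF[9]=3
  step 12: row=3, L[3]='5', prepend. Next row=LF[3]=11
  step 13: row=11, L[11]='4', prepend. Next row=LF[11]=8
  step 14: row=8, L[8]='4', prepend. Next row=LF[8]=7
  step 15: row=7, L[7]='0', prepend. Next row=LF[7]=1
  step 16: row=1, L[1]='4', prepend. Next row=LF[1]=5
Reversed output: 404451451554055$

Answer: 404451451554055$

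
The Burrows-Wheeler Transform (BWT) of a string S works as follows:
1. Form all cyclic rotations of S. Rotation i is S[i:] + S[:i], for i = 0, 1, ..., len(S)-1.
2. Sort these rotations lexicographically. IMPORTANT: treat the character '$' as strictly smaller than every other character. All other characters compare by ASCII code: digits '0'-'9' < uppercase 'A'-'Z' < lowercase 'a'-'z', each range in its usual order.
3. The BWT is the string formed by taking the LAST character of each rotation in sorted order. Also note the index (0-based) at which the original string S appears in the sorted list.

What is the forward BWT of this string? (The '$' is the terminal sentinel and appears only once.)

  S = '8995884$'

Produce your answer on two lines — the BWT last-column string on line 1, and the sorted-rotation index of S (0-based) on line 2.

Answer: 48985$98
5

Derivation:
All 8 rotations (rotation i = S[i:]+S[:i]):
  rot[0] = 8995884$
  rot[1] = 995884$8
  rot[2] = 95884$89
  rot[3] = 5884$899
  rot[4] = 884$8995
  rot[5] = 84$89958
  rot[6] = 4$899588
  rot[7] = $8995884
Sorted (with $ < everything):
  sorted[0] = $8995884  (last char: '4')
  sorted[1] = 4$899588  (last char: '8')
  sorted[2] = 5884$899  (last char: '9')
  sorted[3] = 84$89958  (last char: '8')
  sorted[4] = 884$8995  (last char: '5')
  sorted[5] = 8995884$  (last char: '$')
  sorted[6] = 95884$89  (last char: '9')
  sorted[7] = 995884$8  (last char: '8')
Last column: 48985$98
Original string S is at sorted index 5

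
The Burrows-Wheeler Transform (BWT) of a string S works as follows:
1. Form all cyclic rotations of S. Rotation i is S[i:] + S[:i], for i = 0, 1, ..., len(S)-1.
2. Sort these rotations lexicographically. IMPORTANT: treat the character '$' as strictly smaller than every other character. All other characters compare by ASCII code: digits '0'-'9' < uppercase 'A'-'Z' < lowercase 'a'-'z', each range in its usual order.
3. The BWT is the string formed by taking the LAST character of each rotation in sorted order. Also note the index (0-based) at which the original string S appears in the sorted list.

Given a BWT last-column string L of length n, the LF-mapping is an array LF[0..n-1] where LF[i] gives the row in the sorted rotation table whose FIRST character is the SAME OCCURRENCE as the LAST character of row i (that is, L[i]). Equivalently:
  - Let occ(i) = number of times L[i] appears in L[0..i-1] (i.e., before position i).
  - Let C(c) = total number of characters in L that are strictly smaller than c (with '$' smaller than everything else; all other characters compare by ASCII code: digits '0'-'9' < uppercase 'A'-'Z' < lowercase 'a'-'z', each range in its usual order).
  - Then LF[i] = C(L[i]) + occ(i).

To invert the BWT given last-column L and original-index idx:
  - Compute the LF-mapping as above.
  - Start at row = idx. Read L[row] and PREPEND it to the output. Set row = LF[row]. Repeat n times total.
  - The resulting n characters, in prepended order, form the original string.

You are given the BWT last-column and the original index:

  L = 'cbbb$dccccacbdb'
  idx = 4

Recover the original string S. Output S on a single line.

Answer: bbbaccbddbcccc$

Derivation:
LF mapping: 7 2 3 4 0 13 8 9 10 11 1 12 5 14 6
Walk LF starting at row 4, prepending L[row]:
  step 1: row=4, L[4]='$', prepend. Next row=LF[4]=0
  step 2: row=0, L[0]='c', prepend. Next row=LF[0]=7
  step 3: row=7, L[7]='c', prepend. Next row=LF[7]=9
  step 4: row=9, L[9]='c', prepend. Next row=LF[9]=11
  step 5: row=11, L[11]='c', prepend. Next row=LF[11]=12
  step 6: row=12, L[12]='b', prepend. Next row=LF[12]=5
  step 7: row=5, L[5]='d', prepend. Next row=LF[5]=13
  step 8: row=13, L[13]='d', prepend. Next row=LF[13]=14
  step 9: row=14, L[14]='b', prepend. Next row=LF[14]=6
  step 10: row=6, L[6]='c', prepend. Next row=LF[6]=8
  step 11: row=8, L[8]='c', prepend. Next row=LF[8]=10
  step 12: row=10, L[10]='a', prepend. Next row=LF[10]=1
  step 13: row=1, L[1]='b', prepend. Next row=LF[1]=2
  step 14: row=2, L[2]='b', prepend. Next row=LF[2]=3
  step 15: row=3, L[3]='b', prepend. Next row=LF[3]=4
Reversed output: bbbaccbddbcccc$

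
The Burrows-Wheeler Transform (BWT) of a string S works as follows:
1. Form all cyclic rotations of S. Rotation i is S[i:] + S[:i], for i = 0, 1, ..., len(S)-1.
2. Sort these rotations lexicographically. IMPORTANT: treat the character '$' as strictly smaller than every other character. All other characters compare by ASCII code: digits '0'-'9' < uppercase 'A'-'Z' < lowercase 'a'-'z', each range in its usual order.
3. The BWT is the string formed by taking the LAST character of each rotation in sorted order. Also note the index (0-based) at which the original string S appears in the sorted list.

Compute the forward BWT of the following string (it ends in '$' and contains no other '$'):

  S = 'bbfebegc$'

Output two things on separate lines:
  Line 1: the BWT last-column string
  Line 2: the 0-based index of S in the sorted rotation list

Answer: c$ebgfbbe
1

Derivation:
All 9 rotations (rotation i = S[i:]+S[:i]):
  rot[0] = bbfebegc$
  rot[1] = bfebegc$b
  rot[2] = febegc$bb
  rot[3] = ebegc$bbf
  rot[4] = begc$bbfe
  rot[5] = egc$bbfeb
  rot[6] = gc$bbfebe
  rot[7] = c$bbfebeg
  rot[8] = $bbfebegc
Sorted (with $ < everything):
  sorted[0] = $bbfebegc  (last char: 'c')
  sorted[1] = bbfebegc$  (last char: '$')
  sorted[2] = begc$bbfe  (last char: 'e')
  sorted[3] = bfebegc$b  (last char: 'b')
  sorted[4] = c$bbfebeg  (last char: 'g')
  sorted[5] = ebegc$bbf  (last char: 'f')
  sorted[6] = egc$bbfeb  (last char: 'b')
  sorted[7] = febegc$bb  (last char: 'b')
  sorted[8] = gc$bbfebe  (last char: 'e')
Last column: c$ebgfbbe
Original string S is at sorted index 1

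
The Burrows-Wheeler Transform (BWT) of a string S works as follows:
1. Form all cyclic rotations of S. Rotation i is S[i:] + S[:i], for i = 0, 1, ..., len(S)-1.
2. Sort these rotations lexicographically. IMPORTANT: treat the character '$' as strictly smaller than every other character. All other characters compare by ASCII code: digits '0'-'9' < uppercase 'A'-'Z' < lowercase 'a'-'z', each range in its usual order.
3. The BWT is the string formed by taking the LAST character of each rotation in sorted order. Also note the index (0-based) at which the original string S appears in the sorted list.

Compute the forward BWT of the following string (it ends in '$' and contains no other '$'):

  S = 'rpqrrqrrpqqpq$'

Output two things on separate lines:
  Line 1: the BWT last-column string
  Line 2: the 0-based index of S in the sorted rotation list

All 14 rotations (rotation i = S[i:]+S[:i]):
  rot[0] = rpqrrqrrpqqpq$
  rot[1] = pqrrqrrpqqpq$r
  rot[2] = qrrqrrpqqpq$rp
  rot[3] = rrqrrpqqpq$rpq
  rot[4] = rqrrpqqpq$rpqr
  rot[5] = qrrpqqpq$rpqrr
  rot[6] = rrpqqpq$rpqrrq
  rot[7] = rpqqpq$rpqrrqr
  rot[8] = pqqpq$rpqrrqrr
  rot[9] = qqpq$rpqrrqrrp
  rot[10] = qpq$rpqrrqrrpq
  rot[11] = pq$rpqrrqrrpqq
  rot[12] = q$rpqrrqrrpqqp
  rot[13] = $rpqrrqrrpqqpq
Sorted (with $ < everything):
  sorted[0] = $rpqrrqrrpqqpq  (last char: 'q')
  sorted[1] = pq$rpqrrqrrpqq  (last char: 'q')
  sorted[2] = pqqpq$rpqrrqrr  (last char: 'r')
  sorted[3] = pqrrqrrpqqpq$r  (last char: 'r')
  sorted[4] = q$rpqrrqrrpqqp  (last char: 'p')
  sorted[5] = qpq$rpqrrqrrpq  (last char: 'q')
  sorted[6] = qqpq$rpqrrqrrp  (last char: 'p')
  sorted[7] = qrrpqqpq$rpqrr  (last char: 'r')
  sorted[8] = qrrqrrpqqpq$rp  (last char: 'p')
  sorted[9] = rpqqpq$rpqrrqr  (last char: 'r')
  sorted[10] = rpqrrqrrpqqpq$  (last char: '$')
  sorted[11] = rqrrpqqpq$rpqr  (last char: 'r')
  sorted[12] = rrpqqpq$rpqrrq  (last char: 'q')
  sorted[13] = rrqrrpqqpq$rpq  (last char: 'q')
Last column: qqrrpqprpr$rqq
Original string S is at sorted index 10

Answer: qqrrpqprpr$rqq
10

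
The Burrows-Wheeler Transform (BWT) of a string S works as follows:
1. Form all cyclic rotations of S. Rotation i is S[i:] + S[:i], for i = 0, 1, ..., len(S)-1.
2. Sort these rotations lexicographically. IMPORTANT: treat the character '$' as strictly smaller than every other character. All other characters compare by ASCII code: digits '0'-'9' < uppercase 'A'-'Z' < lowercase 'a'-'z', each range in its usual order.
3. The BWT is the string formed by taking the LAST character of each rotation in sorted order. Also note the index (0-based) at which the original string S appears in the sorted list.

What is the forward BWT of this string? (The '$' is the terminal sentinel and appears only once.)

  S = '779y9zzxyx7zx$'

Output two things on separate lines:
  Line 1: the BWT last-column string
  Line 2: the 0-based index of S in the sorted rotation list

Answer: x$7x7yzyz9x7z9
1

Derivation:
All 14 rotations (rotation i = S[i:]+S[:i]):
  rot[0] = 779y9zzxyx7zx$
  rot[1] = 79y9zzxyx7zx$7
  rot[2] = 9y9zzxyx7zx$77
  rot[3] = y9zzxyx7zx$779
  rot[4] = 9zzxyx7zx$779y
  rot[5] = zzxyx7zx$779y9
  rot[6] = zxyx7zx$779y9z
  rot[7] = xyx7zx$779y9zz
  rot[8] = yx7zx$779y9zzx
  rot[9] = x7zx$779y9zzxy
  rot[10] = 7zx$779y9zzxyx
  rot[11] = zx$779y9zzxyx7
  rot[12] = x$779y9zzxyx7z
  rot[13] = $779y9zzxyx7zx
Sorted (with $ < everything):
  sorted[0] = $779y9zzxyx7zx  (last char: 'x')
  sorted[1] = 779y9zzxyx7zx$  (last char: '$')
  sorted[2] = 79y9zzxyx7zx$7  (last char: '7')
  sorted[3] = 7zx$779y9zzxyx  (last char: 'x')
  sorted[4] = 9y9zzxyx7zx$77  (last char: '7')
  sorted[5] = 9zzxyx7zx$779y  (last char: 'y')
  sorted[6] = x$779y9zzxyx7z  (last char: 'z')
  sorted[7] = x7zx$779y9zzxy  (last char: 'y')
  sorted[8] = xyx7zx$779y9zz  (last char: 'z')
  sorted[9] = y9zzxyx7zx$779  (last char: '9')
  sorted[10] = yx7zx$779y9zzx  (last char: 'x')
  sorted[11] = zx$779y9zzxyx7  (last char: '7')
  sorted[12] = zxyx7zx$779y9z  (last char: 'z')
  sorted[13] = zzxyx7zx$779y9  (last char: '9')
Last column: x$7x7yzyz9x7z9
Original string S is at sorted index 1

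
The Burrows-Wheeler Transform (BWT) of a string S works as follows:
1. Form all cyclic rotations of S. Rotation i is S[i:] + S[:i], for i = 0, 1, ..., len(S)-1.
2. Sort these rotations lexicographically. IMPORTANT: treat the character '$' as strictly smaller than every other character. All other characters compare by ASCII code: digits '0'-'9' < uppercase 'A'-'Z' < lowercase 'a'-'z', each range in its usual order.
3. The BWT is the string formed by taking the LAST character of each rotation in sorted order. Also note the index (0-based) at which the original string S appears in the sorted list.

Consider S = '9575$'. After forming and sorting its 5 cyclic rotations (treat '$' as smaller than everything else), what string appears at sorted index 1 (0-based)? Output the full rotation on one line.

All 5 rotations (rotation i = S[i:]+S[:i]):
  rot[0] = 9575$
  rot[1] = 575$9
  rot[2] = 75$95
  rot[3] = 5$957
  rot[4] = $9575
Sorted (with $ < everything):
  sorted[0] = $9575
  sorted[1] = 5$957
  sorted[2] = 575$9
  sorted[3] = 75$95
  sorted[4] = 9575$
sorted[1] = 5$957

Answer: 5$957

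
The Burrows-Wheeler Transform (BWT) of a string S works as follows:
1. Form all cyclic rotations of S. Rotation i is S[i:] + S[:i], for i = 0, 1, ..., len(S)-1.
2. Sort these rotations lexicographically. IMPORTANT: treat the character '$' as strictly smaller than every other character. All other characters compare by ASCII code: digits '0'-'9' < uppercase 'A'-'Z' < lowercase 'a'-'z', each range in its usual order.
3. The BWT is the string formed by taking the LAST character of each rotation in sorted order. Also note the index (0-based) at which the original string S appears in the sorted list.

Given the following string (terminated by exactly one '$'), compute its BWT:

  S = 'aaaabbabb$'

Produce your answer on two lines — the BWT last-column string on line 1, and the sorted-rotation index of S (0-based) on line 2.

All 10 rotations (rotation i = S[i:]+S[:i]):
  rot[0] = aaaabbabb$
  rot[1] = aaabbabb$a
  rot[2] = aabbabb$aa
  rot[3] = abbabb$aaa
  rot[4] = bbabb$aaaa
  rot[5] = babb$aaaab
  rot[6] = abb$aaaabb
  rot[7] = bb$aaaabba
  rot[8] = b$aaaabbab
  rot[9] = $aaaabbabb
Sorted (with $ < everything):
  sorted[0] = $aaaabbabb  (last char: 'b')
  sorted[1] = aaaabbabb$  (last char: '$')
  sorted[2] = aaabbabb$a  (last char: 'a')
  sorted[3] = aabbabb$aa  (last char: 'a')
  sorted[4] = abb$aaaabb  (last char: 'b')
  sorted[5] = abbabb$aaa  (last char: 'a')
  sorted[6] = b$aaaabbab  (last char: 'b')
  sorted[7] = babb$aaaab  (last char: 'b')
  sorted[8] = bb$aaaabba  (last char: 'a')
  sorted[9] = bbabb$aaaa  (last char: 'a')
Last column: b$aababbaa
Original string S is at sorted index 1

Answer: b$aababbaa
1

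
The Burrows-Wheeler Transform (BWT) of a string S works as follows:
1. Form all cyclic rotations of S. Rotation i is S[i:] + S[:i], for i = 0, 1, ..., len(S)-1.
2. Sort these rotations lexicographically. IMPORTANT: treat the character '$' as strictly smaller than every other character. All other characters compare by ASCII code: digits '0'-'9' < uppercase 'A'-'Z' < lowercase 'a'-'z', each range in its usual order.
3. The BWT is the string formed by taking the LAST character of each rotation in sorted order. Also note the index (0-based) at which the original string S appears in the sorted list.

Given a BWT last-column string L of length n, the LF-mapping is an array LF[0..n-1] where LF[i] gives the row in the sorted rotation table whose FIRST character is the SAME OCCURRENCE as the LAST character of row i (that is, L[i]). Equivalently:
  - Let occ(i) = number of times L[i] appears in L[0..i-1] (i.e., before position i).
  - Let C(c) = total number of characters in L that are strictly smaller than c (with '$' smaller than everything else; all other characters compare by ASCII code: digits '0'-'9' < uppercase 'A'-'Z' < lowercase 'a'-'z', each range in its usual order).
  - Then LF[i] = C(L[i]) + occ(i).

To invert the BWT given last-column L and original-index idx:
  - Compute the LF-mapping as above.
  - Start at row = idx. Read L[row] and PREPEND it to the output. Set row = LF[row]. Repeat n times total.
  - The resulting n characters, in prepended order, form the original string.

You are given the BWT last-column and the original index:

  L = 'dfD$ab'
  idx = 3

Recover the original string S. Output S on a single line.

Answer: bfDad$

Derivation:
LF mapping: 4 5 1 0 2 3
Walk LF starting at row 3, prepending L[row]:
  step 1: row=3, L[3]='$', prepend. Next row=LF[3]=0
  step 2: row=0, L[0]='d', prepend. Next row=LF[0]=4
  step 3: row=4, L[4]='a', prepend. Next row=LF[4]=2
  step 4: row=2, L[2]='D', prepend. Next row=LF[2]=1
  step 5: row=1, L[1]='f', prepend. Next row=LF[1]=5
  step 6: row=5, L[5]='b', prepend. Next row=LF[5]=3
Reversed output: bfDad$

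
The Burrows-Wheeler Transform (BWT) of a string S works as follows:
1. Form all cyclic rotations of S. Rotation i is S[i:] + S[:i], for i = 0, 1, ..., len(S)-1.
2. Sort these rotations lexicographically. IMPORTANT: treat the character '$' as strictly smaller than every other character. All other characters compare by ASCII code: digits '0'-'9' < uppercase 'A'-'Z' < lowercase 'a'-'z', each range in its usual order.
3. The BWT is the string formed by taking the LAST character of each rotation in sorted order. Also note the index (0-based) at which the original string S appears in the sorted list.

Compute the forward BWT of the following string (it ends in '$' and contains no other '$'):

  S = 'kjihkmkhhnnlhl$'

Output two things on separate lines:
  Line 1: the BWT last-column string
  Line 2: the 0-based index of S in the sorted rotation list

All 15 rotations (rotation i = S[i:]+S[:i]):
  rot[0] = kjihkmkhhnnlhl$
  rot[1] = jihkmkhhnnlhl$k
  rot[2] = ihkmkhhnnlhl$kj
  rot[3] = hkmkhhnnlhl$kji
  rot[4] = kmkhhnnlhl$kjih
  rot[5] = mkhhnnlhl$kjihk
  rot[6] = khhnnlhl$kjihkm
  rot[7] = hhnnlhl$kjihkmk
  rot[8] = hnnlhl$kjihkmkh
  rot[9] = nnlhl$kjihkmkhh
  rot[10] = nlhl$kjihkmkhhn
  rot[11] = lhl$kjihkmkhhnn
  rot[12] = hl$kjihkmkhhnnl
  rot[13] = l$kjihkmkhhnnlh
  rot[14] = $kjihkmkhhnnlhl
Sorted (with $ < everything):
  sorted[0] = $kjihkmkhhnnlhl  (last char: 'l')
  sorted[1] = hhnnlhl$kjihkmk  (last char: 'k')
  sorted[2] = hkmkhhnnlhl$kji  (last char: 'i')
  sorted[3] = hl$kjihkmkhhnnl  (last char: 'l')
  sorted[4] = hnnlhl$kjihkmkh  (last char: 'h')
  sorted[5] = ihkmkhhnnlhl$kj  (last char: 'j')
  sorted[6] = jihkmkhhnnlhl$k  (last char: 'k')
  sorted[7] = khhnnlhl$kjihkm  (last char: 'm')
  sorted[8] = kjihkmkhhnnlhl$  (last char: '$')
  sorted[9] = kmkhhnnlhl$kjih  (last char: 'h')
  sorted[10] = l$kjihkmkhhnnlh  (last char: 'h')
  sorted[11] = lhl$kjihkmkhhnn  (last char: 'n')
  sorted[12] = mkhhnnlhl$kjihk  (last char: 'k')
  sorted[13] = nlhl$kjihkmkhhn  (last char: 'n')
  sorted[14] = nnlhl$kjihkmkhh  (last char: 'h')
Last column: lkilhjkm$hhnknh
Original string S is at sorted index 8

Answer: lkilhjkm$hhnknh
8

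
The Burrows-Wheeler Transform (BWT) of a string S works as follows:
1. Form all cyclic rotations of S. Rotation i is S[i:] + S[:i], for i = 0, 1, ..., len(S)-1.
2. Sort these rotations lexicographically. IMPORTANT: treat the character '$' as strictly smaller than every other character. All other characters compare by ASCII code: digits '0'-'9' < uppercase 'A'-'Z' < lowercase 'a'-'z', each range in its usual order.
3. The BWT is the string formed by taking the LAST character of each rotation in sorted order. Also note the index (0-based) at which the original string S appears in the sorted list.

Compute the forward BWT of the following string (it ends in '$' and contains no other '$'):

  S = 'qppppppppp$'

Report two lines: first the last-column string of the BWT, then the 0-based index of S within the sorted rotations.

Answer: pppppppppq$
10

Derivation:
All 11 rotations (rotation i = S[i:]+S[:i]):
  rot[0] = qppppppppp$
  rot[1] = ppppppppp$q
  rot[2] = pppppppp$qp
  rot[3] = ppppppp$qpp
  rot[4] = pppppp$qppp
  rot[5] = ppppp$qpppp
  rot[6] = pppp$qppppp
  rot[7] = ppp$qpppppp
  rot[8] = pp$qppppppp
  rot[9] = p$qpppppppp
  rot[10] = $qppppppppp
Sorted (with $ < everything):
  sorted[0] = $qppppppppp  (last char: 'p')
  sorted[1] = p$qpppppppp  (last char: 'p')
  sorted[2] = pp$qppppppp  (last char: 'p')
  sorted[3] = ppp$qpppppp  (last char: 'p')
  sorted[4] = pppp$qppppp  (last char: 'p')
  sorted[5] = ppppp$qpppp  (last char: 'p')
  sorted[6] = pppppp$qppp  (last char: 'p')
  sorted[7] = ppppppp$qpp  (last char: 'p')
  sorted[8] = pppppppp$qp  (last char: 'p')
  sorted[9] = ppppppppp$q  (last char: 'q')
  sorted[10] = qppppppppp$  (last char: '$')
Last column: pppppppppq$
Original string S is at sorted index 10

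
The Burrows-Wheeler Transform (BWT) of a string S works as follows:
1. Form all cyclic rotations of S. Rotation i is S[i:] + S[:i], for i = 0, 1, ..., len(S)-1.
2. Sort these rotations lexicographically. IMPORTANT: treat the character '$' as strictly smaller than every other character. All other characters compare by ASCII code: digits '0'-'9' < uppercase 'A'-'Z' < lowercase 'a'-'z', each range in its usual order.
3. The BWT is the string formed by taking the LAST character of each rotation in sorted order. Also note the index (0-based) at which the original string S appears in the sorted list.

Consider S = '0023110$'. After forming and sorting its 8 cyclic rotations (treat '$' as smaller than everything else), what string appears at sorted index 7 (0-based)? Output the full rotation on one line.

Answer: 3110$002

Derivation:
All 8 rotations (rotation i = S[i:]+S[:i]):
  rot[0] = 0023110$
  rot[1] = 023110$0
  rot[2] = 23110$00
  rot[3] = 3110$002
  rot[4] = 110$0023
  rot[5] = 10$00231
  rot[6] = 0$002311
  rot[7] = $0023110
Sorted (with $ < everything):
  sorted[0] = $0023110
  sorted[1] = 0$002311
  sorted[2] = 0023110$
  sorted[3] = 023110$0
  sorted[4] = 10$00231
  sorted[5] = 110$0023
  sorted[6] = 23110$00
  sorted[7] = 3110$002
sorted[7] = 3110$002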